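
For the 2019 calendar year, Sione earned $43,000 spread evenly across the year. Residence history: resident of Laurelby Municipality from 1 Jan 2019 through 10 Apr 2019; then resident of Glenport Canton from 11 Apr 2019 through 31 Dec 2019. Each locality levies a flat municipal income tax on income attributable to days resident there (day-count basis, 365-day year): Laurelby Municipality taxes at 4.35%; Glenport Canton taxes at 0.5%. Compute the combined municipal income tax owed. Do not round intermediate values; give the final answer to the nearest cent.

Laurelby Municipality, 1 Jan – 10 Apr 2019: 100 days → $43,000 × 4.35% × 100/365 = $512.4658
Glenport Canton, 11 Apr – 31 Dec 2019: 265 days → $43,000 × 0.5% × 265/365 = $156.0959
Total = $668.5616

$668.56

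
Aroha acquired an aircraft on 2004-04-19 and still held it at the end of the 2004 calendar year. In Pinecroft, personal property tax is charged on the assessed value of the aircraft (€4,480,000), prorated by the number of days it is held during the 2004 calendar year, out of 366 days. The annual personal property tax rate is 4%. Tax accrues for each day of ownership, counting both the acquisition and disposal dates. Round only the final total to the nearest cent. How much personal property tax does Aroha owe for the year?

Days held (2004-04-19 to 2004-12-31): 257 out of 366
Tax = €4,480,000 × 4% × 257/366 = €125,831.6940

€125,831.69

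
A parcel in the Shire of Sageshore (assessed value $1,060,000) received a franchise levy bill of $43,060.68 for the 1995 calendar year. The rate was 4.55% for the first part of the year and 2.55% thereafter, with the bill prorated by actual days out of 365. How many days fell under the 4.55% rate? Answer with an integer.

Let d = days at the first rate; then 365 − d days at the second rate.
$1,060,000 × [4.55%·d + 2.55%·(365−d)] / 365 = $43,060.68
Solving gives d = 276, so the new rate took effect on 4 October 1995.

276 days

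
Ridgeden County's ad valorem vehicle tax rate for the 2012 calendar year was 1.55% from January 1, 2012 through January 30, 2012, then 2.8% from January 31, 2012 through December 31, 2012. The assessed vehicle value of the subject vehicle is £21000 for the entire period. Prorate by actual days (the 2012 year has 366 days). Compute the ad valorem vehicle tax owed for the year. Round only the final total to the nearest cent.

£566.48

January 1 – January 30, 2012: 30 days at 1.55% → £21000 × 1.55% × 30/366 = £26.6803
January 31 – December 31, 2012: 336 days at 2.8% → £21000 × 2.8% × 336/366 = £539.8033
Total = £566.4836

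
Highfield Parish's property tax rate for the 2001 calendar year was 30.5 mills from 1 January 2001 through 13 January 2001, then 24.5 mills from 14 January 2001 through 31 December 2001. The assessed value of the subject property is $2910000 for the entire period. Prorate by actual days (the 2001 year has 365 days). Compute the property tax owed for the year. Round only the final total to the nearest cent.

1 January – 13 January 2001: 13 days at 30.5 mills → $2910000 × 3.05% × 13/365 = $3161.1370
14 January – 31 December 2001: 352 days at 24.5 mills → $2910000 × 2.45% × 352/365 = $68755.7260
Total = $71916.8630

$71916.86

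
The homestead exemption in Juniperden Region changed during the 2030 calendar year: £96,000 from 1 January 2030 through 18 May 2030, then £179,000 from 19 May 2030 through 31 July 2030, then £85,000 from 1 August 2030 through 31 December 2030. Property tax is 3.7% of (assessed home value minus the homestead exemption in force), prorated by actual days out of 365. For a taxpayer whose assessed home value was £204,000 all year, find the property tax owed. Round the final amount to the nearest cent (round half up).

£3,543.99

1 January – 18 May 2030: 138 days, exemption £96,000 → (£204,000 − £96,000) × 3.7% × 138/365 = £1,510.8164
19 May – 31 July 2030: 74 days, exemption £179,000 → (£204,000 − £179,000) × 3.7% × 74/365 = £187.5342
1 August – 31 December 2030: 153 days, exemption £85,000 → (£204,000 − £85,000) × 3.7% × 153/365 = £1,845.6411
Total = £3,543.9918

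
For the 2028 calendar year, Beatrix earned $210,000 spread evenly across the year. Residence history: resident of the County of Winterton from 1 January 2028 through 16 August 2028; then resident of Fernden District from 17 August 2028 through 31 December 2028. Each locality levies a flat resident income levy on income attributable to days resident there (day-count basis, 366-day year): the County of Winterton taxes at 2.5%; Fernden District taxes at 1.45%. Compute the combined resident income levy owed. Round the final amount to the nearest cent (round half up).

$4,424.63

The County of Winterton, 1 January – 16 August 2028: 229 days → $210,000 × 2.5% × 229/366 = $3,284.8361
Fernden District, 17 August – 31 December 2028: 137 days → $210,000 × 1.45% × 137/366 = $1,139.7951
Total = $4,424.6311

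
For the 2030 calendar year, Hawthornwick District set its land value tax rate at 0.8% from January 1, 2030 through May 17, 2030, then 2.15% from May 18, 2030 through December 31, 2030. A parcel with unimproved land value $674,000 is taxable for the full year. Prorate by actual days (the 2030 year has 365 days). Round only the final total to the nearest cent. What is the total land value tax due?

January 1 – May 17, 2030: 137 days at 0.8% → $674,000 × 0.8% × 137/365 = $2,023.8466
May 18 – December 31, 2030: 228 days at 2.15% → $674,000 × 2.15% × 228/365 = $9,051.9123
Total = $11,075.7589

$11,075.76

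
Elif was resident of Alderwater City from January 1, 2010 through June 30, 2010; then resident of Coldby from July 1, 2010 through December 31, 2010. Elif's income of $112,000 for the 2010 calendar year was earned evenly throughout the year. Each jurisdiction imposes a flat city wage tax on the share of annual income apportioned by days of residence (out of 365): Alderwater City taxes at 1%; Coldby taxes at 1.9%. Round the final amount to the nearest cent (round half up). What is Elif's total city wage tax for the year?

Alderwater City, January 1 – June 30, 2010: 181 days → $112,000 × 1% × 181/365 = $555.3973
Coldby, July 1 – December 31, 2010: 184 days → $112,000 × 1.9% × 184/365 = $1,072.7452
Total = $1,628.1425

$1,628.14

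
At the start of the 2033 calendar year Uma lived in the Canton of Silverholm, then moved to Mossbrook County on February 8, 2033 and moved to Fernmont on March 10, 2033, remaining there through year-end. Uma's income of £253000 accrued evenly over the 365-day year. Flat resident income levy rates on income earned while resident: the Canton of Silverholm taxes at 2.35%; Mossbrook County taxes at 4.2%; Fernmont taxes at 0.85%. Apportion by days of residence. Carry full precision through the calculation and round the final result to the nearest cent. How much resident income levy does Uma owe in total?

The Canton of Silverholm, January 1 – February 7, 2033: 38 days → £253000 × 2.35% × 38/365 = £618.9836
Mossbrook County, February 8 – March 9, 2033: 30 days → £253000 × 4.2% × 30/365 = £873.3699
Fernmont, March 10 – December 31, 2033: 297 days → £253000 × 0.85% × 297/365 = £1749.8589
Total = £3242.2123

£3242.21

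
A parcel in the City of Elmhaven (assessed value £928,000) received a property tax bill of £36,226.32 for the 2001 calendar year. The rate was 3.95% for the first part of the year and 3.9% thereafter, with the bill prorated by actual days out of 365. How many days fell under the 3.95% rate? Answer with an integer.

Let d = days at the first rate; then 365 − d days at the second rate.
£928,000 × [3.95%·d + 3.9%·(365−d)] / 365 = £36,226.32
Solving gives d = 27, so the new rate took effect on January 28, 2001.

27 days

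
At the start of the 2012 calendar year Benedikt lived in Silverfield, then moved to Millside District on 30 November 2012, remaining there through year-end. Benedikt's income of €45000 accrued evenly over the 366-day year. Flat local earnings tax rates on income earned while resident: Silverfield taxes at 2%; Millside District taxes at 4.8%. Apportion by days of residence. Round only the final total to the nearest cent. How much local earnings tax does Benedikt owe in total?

Silverfield, 1 January – 29 November 2012: 334 days → €45000 × 2% × 334/366 = €821.3115
Millside District, 30 November – 31 December 2012: 32 days → €45000 × 4.8% × 32/366 = €188.8525
Total = €1010.1639

€1010.16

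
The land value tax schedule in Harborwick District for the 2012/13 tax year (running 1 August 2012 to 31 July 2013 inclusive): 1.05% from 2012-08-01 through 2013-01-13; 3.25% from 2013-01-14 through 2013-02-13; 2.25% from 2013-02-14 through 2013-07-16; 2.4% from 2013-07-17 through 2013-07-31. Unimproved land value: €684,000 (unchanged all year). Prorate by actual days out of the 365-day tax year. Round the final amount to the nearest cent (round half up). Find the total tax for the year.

€12,280.14

2012-08-01 to 2013-01-13: 166 days at 1.05% → €684,000 × 1.05% × 166/365 = €3,266.3342
2013-01-14 to 2013-02-13: 31 days at 3.25% → €684,000 × 3.25% × 31/365 = €1,888.0274
2013-02-14 to 2013-07-16: 153 days at 2.25% → €684,000 × 2.25% × 153/365 = €6,451.1507
2013-07-17 to 2013-07-31: 15 days at 2.4% → €684,000 × 2.4% × 15/365 = €674.6301
Total = €12,280.1425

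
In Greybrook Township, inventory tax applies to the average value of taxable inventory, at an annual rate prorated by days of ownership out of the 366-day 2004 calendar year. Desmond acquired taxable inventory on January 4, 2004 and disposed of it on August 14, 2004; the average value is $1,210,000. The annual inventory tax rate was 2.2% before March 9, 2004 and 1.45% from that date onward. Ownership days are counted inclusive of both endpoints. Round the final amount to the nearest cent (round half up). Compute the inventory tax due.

January 4 – March 8, 2004: 65 days at 2.2% → $1,210,000 × 2.2% × 65/366 = $4,727.5956
March 9 – August 14, 2004: 159 days at 1.45% → $1,210,000 × 1.45% × 159/366 = $7,622.0082
Total = $12,349.6038

$12,349.60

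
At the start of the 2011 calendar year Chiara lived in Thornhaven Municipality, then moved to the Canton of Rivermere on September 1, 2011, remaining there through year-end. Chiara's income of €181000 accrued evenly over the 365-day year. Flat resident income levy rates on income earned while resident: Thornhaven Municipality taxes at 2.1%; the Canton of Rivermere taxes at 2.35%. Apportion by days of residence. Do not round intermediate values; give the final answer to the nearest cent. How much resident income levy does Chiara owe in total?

€3952.25

Thornhaven Municipality, January 1 – August 31, 2011: 243 days → €181000 × 2.1% × 243/365 = €2530.5288
The Canton of Rivermere, September 1 – December 31, 2011: 122 days → €181000 × 2.35% × 122/365 = €1421.7178
Total = €3952.2466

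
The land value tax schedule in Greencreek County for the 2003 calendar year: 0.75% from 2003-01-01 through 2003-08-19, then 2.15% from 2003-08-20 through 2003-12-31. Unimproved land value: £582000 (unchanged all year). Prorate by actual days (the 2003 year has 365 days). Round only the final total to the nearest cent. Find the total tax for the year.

£7356.32

2003-01-01 to 2003-08-19: 231 days at 0.75% → £582000 × 0.75% × 231/365 = £2762.5068
2003-08-20 to 2003-12-31: 134 days at 2.15% → £582000 × 2.15% × 134/365 = £4593.8137
Total = £7356.3205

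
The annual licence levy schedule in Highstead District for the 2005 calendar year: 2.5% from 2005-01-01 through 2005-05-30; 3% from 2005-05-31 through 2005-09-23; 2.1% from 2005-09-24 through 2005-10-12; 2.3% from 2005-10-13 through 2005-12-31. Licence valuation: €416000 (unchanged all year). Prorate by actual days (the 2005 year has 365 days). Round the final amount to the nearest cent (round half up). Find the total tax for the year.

€10792.07

2005-01-01 to 2005-05-30: 150 days at 2.5% → €416000 × 2.5% × 150/365 = €4273.9726
2005-05-31 to 2005-09-23: 116 days at 3% → €416000 × 3% × 116/365 = €3966.2466
2005-09-24 to 2005-10-12: 19 days at 2.1% → €416000 × 2.1% × 19/365 = €454.7507
2005-10-13 to 2005-12-31: 80 days at 2.3% → €416000 × 2.3% × 80/365 = €2097.0959
Total = €10792.0658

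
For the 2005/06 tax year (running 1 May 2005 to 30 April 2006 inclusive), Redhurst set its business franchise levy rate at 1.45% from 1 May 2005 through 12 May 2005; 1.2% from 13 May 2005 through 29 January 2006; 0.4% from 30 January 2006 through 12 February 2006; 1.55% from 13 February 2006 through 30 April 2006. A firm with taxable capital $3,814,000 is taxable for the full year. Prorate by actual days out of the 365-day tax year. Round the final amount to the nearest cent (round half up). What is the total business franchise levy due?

$47,727.25

1 May – 12 May 2005: 12 days at 1.45% → $3,814,000 × 1.45% × 12/365 = $1,818.1808
13 May 2005 – 29 January 2006: 262 days at 1.2% → $3,814,000 × 1.2% × 262/365 = $32,852.6466
30 January – 12 February 2006: 14 days at 0.4% → $3,814,000 × 0.4% × 14/365 = $585.1616
13 February – 30 April 2006: 77 days at 1.55% → $3,814,000 × 1.55% × 77/365 = $12,471.2575
Total = $47,727.2466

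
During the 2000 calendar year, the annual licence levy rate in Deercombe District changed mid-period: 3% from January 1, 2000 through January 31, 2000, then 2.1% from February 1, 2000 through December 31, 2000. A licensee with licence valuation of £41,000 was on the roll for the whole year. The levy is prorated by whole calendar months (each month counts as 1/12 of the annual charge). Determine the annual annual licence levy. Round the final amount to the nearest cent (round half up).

January 1 – January 31, 2000: 1 month at 3% → £41,000 × 3% × 1/12 = £102.5000
February 1 – December 31, 2000: 11 months at 2.1% → £41,000 × 2.1% × 11/12 = £789.2500
Total = £891.7500

£891.75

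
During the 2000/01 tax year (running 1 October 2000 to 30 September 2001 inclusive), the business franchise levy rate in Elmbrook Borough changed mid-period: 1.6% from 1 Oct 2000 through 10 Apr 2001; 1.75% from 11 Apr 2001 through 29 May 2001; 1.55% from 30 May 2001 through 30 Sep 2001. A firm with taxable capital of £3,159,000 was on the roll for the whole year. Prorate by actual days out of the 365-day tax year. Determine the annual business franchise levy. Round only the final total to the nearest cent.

1 Oct 2000 – 10 Apr 2001: 192 days at 1.6% → £3,159,000 × 1.6% × 192/365 = £26,587.5288
11 Apr – 29 May 2001: 49 days at 1.75% → £3,159,000 × 1.75% × 49/365 = £7,421.4863
30 May – 30 Sep 2001: 124 days at 1.55% → £3,159,000 × 1.55% × 124/365 = £16,634.5151
Total = £50,643.5301

£50,643.53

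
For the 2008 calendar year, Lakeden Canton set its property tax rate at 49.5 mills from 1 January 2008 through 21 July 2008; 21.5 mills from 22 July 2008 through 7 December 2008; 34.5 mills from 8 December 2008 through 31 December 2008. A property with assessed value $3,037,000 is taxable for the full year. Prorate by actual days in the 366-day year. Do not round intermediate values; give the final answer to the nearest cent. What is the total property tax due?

$115,049.19

1 January – 21 July 2008: 203 days at 49.5 mills → $3,037,000 × 4.95% × 203/366 = $83,380.5861
22 July – 7 December 2008: 139 days at 21.5 mills → $3,037,000 × 2.15% × 139/366 = $24,798.0178
8 December – 31 December 2008: 24 days at 34.5 mills → $3,037,000 × 3.45% × 24/366 = $6,870.5902
Total = $115,049.1940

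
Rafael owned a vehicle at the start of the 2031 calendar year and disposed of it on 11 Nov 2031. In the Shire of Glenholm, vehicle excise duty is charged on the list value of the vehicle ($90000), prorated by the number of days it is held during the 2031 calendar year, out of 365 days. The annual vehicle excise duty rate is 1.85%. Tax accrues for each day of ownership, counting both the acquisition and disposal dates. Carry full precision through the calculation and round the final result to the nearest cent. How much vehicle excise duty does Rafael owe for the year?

$1436.92

Days held (1 Jan – 11 Nov 2031): 315 out of 365
Tax = $90000 × 1.85% × 315/365 = $1436.9178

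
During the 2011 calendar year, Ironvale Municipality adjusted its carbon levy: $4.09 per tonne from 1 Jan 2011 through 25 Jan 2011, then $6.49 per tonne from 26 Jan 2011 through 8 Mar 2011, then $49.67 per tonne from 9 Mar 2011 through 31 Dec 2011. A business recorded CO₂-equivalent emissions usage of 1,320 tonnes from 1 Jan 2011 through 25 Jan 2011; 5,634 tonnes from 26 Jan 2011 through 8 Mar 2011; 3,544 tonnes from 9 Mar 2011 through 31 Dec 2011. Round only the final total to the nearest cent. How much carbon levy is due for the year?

$217,993.94

1 Jan – 25 Jan 2011: 1,320 tonnes at $4.09/tonne → $5,398.80
26 Jan – 8 Mar 2011: 5,634 tonnes at $6.49/tonne → $36,564.66
9 Mar – 31 Dec 2011: 3,544 tonnes at $49.67/tonne → $176,030.48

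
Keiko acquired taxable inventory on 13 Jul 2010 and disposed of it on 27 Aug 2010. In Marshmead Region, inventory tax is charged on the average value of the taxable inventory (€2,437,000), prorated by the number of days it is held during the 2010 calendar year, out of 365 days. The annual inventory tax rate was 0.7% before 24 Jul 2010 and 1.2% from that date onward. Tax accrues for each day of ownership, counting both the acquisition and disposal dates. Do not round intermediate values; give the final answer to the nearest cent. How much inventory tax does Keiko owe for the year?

€3,318.33

13 Jul – 23 Jul 2010: 11 days at 0.7% → €2,437,000 × 0.7% × 11/365 = €514.1068
24 Jul – 27 Aug 2010: 35 days at 1.2% → €2,437,000 × 1.2% × 35/365 = €2,804.2192
Total = €3,318.3260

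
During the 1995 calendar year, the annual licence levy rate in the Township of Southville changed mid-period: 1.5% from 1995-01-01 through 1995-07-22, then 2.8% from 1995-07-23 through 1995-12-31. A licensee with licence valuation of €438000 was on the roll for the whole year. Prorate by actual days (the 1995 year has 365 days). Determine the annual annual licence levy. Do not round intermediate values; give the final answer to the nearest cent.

€9097.20

1995-01-01 to 1995-07-22: 203 days at 1.5% → €438000 × 1.5% × 203/365 = €3654.0000
1995-07-23 to 1995-12-31: 162 days at 2.8% → €438000 × 2.8% × 162/365 = €5443.2000
Total = €9097.2000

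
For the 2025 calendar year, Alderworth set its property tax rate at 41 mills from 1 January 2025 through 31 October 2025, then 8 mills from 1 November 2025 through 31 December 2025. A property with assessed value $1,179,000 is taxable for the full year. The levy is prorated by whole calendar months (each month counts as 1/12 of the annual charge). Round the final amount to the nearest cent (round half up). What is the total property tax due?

$41,854.50

1 January – 31 October 2025: 10 months at 41 mills → $1,179,000 × 4.1% × 10/12 = $40,282.5000
1 November – 31 December 2025: 2 months at 8 mills → $1,179,000 × 0.8% × 2/12 = $1,572.0000
Total = $41,854.5000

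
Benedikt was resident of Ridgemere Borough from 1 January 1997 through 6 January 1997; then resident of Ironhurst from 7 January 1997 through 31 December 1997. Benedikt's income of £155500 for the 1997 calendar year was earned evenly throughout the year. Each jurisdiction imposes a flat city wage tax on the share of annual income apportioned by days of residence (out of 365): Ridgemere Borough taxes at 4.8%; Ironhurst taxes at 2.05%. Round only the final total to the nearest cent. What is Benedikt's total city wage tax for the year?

£3258.04

Ridgemere Borough, 1 January – 6 January 1997: 6 days → £155500 × 4.8% × 6/365 = £122.6959
Ironhurst, 7 January – 31 December 1997: 359 days → £155500 × 2.05% × 359/365 = £3135.3486
Total = £3258.0445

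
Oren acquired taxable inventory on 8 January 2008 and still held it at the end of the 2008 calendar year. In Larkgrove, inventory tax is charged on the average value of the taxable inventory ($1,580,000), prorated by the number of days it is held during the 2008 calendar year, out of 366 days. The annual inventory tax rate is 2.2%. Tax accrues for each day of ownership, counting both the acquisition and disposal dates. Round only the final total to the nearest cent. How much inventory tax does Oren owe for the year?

$34,095.19

Days held (8 January – 31 December 2008): 359 out of 366
Tax = $1,580,000 × 2.2% × 359/366 = $34,095.1913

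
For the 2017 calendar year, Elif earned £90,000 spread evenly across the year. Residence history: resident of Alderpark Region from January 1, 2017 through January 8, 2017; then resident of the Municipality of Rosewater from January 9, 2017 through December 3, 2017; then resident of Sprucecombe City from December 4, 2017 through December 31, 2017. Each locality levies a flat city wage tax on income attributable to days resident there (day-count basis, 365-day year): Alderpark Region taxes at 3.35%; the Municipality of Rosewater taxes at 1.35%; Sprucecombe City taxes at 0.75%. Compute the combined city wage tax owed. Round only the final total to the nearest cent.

£1,213.03

Alderpark Region, January 1 – January 8, 2017: 8 days → £90,000 × 3.35% × 8/365 = £66.0822
The Municipality of Rosewater, January 9 – December 3, 2017: 329 days → £90,000 × 1.35% × 329/365 = £1,095.1644
Sprucecombe City, December 4 – December 31, 2017: 28 days → £90,000 × 0.75% × 28/365 = £51.7808
Total = £1,213.0274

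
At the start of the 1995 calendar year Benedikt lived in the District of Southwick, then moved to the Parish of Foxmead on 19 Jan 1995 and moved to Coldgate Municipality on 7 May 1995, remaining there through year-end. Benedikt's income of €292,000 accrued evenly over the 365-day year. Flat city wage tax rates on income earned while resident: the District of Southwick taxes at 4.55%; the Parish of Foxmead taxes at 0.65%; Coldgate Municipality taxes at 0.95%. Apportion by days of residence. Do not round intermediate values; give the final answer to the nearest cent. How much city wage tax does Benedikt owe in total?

The District of Southwick, 1 Jan – 18 Jan 1995: 18 days → €292,000 × 4.55% × 18/365 = €655.2000
The Parish of Foxmead, 19 Jan – 6 May 1995: 108 days → €292,000 × 0.65% × 108/365 = €561.6000
Coldgate Municipality, 7 May – 31 Dec 1995: 239 days → €292,000 × 0.95% × 239/365 = €1,816.4000
Total = €3,033.2000

€3,033.20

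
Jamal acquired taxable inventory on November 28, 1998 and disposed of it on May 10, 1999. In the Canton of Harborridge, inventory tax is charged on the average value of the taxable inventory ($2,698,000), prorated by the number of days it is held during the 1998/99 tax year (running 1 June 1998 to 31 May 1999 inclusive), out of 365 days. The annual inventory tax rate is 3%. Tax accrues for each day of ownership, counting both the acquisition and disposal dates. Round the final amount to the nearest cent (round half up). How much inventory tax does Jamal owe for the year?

Days held (November 28, 1998 – May 10, 1999): 164 out of 365
Tax = $2,698,000 × 3% × 164/365 = $36,367.5616

$36,367.56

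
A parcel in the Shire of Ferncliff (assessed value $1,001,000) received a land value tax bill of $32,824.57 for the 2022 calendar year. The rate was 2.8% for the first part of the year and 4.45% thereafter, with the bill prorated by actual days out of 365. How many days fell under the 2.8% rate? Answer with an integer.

259 days

Let d = days at the first rate; then 365 − d days at the second rate.
$1,001,000 × [2.8%·d + 4.45%·(365−d)] / 365 = $32,824.57
Solving gives d = 259, so the new rate took effect on September 17, 2022.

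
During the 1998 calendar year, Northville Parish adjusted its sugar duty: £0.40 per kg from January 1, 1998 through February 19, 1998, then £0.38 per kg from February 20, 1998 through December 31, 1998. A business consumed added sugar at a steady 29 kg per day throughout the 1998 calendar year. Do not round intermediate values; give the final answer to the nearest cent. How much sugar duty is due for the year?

January 1 – February 19, 1998: 50 days × 29 kg/day = 1,450 kg at £0.40/kg → £580.00
February 20 – December 31, 1998: 315 days × 29 kg/day = 9,135 kg at £0.38/kg → £3,471.30

£4,051.30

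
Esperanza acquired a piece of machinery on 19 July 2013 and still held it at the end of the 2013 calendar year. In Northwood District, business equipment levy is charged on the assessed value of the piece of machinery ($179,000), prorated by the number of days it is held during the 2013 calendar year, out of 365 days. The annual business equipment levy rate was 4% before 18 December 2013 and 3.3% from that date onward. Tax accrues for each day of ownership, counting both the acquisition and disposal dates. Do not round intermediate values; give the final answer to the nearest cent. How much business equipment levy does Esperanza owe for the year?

$3,208.27

19 July – 17 December 2013: 152 days at 4% → $179,000 × 4% × 152/365 = $2,981.6986
18 December – 31 December 2013: 14 days at 3.3% → $179,000 × 3.3% × 14/365 = $226.5699
Total = $3,208.2685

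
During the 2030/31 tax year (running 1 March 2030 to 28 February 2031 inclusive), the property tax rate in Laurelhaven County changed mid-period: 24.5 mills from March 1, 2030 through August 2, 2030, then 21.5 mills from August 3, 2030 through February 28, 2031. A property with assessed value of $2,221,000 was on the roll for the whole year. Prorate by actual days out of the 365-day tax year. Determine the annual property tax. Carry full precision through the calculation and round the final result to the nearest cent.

March 1 – August 2, 2030: 155 days at 24.5 mills → $2,221,000 × 2.45% × 155/365 = $23,107.5274
August 3, 2030 – February 28, 2031: 210 days at 21.5 mills → $2,221,000 × 2.15% × 210/365 = $27,473.4658
Total = $50,580.9932

$50,580.99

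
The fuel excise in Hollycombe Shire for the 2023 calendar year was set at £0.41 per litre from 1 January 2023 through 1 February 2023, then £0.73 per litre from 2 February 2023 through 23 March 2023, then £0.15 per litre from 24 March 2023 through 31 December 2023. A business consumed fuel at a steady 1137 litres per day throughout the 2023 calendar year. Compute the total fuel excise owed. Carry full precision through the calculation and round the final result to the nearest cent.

£104,683.59

1 January – 1 February 2023: 32 days × 1137 litres/day = 36,384 litres at £0.41/litre → £14,917.44
2 February – 23 March 2023: 50 days × 1137 litres/day = 56,850 litres at £0.73/litre → £41,500.50
24 March – 31 December 2023: 283 days × 1137 litres/day = 321,771 litres at £0.15/litre → £48,265.65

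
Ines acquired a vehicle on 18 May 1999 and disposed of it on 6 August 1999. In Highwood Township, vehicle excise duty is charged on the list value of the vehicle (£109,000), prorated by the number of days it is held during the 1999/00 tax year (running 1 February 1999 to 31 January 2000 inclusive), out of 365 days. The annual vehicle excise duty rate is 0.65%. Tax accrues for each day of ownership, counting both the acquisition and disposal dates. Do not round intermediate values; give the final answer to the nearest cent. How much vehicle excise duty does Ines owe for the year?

£157.23

Days held (18 May – 6 August 1999): 81 out of 365
Tax = £109,000 × 0.65% × 81/365 = £157.2288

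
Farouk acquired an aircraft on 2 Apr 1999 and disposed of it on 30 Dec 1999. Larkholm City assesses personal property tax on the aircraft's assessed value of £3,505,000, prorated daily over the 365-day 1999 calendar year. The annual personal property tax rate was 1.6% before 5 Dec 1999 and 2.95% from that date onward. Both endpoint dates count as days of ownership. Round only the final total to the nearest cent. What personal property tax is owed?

£45,315.33

2 Apr – 4 Dec 1999: 247 days at 1.6% → £3,505,000 × 1.6% × 247/365 = £37,950.0274
5 Dec – 30 Dec 1999: 26 days at 2.95% → £3,505,000 × 2.95% × 26/365 = £7,365.3014
Total = £45,315.3288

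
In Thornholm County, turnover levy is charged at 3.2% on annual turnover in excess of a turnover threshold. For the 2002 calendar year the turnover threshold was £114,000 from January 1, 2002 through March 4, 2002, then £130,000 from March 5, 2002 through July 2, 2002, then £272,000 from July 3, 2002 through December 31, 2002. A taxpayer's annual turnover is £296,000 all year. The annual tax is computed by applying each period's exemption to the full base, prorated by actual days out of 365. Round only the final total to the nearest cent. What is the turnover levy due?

January 1 – March 4, 2002: 63 days, exemption £114,000 → (£296,000 − £114,000) × 3.2% × 63/365 = £1,005.2384
March 5 – July 2, 2002: 120 days, exemption £130,000 → (£296,000 − £130,000) × 3.2% × 120/365 = £1,746.4110
July 3 – December 31, 2002: 182 days, exemption £272,000 → (£296,000 − £272,000) × 3.2% × 182/365 = £382.9479
Total = £3,134.5973

£3,134.60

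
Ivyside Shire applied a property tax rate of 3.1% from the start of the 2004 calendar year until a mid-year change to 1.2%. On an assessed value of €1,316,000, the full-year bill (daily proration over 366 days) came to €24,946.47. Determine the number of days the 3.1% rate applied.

134 days

Let d = days at the first rate; then 366 − d days at the second rate.
€1,316,000 × [3.1%·d + 1.2%·(366−d)] / 366 = €24,946.47
Solving gives d = 134, so the new rate took effect on 14 May 2004.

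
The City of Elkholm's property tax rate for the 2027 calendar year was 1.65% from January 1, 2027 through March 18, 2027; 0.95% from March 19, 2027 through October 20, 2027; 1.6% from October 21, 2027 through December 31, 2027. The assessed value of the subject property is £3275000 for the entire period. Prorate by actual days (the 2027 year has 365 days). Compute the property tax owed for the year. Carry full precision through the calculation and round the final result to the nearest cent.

January 1 – March 18, 2027: 77 days at 1.65% → £3275000 × 1.65% × 77/365 = £11399.6918
March 19 – October 20, 2027: 216 days at 0.95% → £3275000 × 0.95% × 216/365 = £18411.7808
October 21 – December 31, 2027: 72 days at 1.6% → £3275000 × 1.6% × 72/365 = £10336.4384
Total = £40147.9110

£40147.91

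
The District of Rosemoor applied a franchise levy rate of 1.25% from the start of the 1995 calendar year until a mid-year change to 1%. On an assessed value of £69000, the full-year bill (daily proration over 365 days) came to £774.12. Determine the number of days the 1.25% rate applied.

Let d = days at the first rate; then 365 − d days at the second rate.
£69000 × [1.25%·d + 1%·(365−d)] / 365 = £774.12
Solving gives d = 178, so the new rate took effect on 28 June 1995.

178 days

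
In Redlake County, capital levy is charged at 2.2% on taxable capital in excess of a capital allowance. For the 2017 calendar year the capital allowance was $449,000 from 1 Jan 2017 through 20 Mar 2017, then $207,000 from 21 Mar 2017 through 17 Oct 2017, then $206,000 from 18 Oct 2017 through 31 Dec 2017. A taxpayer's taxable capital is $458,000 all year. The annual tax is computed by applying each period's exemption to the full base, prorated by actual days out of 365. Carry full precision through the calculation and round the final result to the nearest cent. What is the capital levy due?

1 Jan – 20 Mar 2017: 79 days, exemption $449,000 → ($458,000 − $449,000) × 2.2% × 79/365 = $42.8548
21 Mar – 17 Oct 2017: 211 days, exemption $207,000 → ($458,000 − $207,000) × 2.2% × 211/365 = $3,192.1699
18 Oct – 31 Dec 2017: 75 days, exemption $206,000 → ($458,000 − $206,000) × 2.2% × 75/365 = $1,139.1781
Total = $4,374.2027

$4,374.20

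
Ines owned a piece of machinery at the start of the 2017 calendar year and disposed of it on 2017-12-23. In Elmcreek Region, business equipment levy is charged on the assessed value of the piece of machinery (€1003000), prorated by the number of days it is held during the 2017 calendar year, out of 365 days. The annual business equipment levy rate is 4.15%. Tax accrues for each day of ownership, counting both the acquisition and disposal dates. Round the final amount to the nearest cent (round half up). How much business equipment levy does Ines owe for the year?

€40712.18

Days held (2017-01-01 to 2017-12-23): 357 out of 365
Tax = €1003000 × 4.15% × 357/365 = €40712.1822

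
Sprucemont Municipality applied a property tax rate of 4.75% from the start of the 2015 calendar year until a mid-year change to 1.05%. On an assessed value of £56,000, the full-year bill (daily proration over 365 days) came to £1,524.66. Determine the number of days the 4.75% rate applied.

165 days

Let d = days at the first rate; then 365 − d days at the second rate.
£56,000 × [4.75%·d + 1.05%·(365−d)] / 365 = £1,524.66
Solving gives d = 165, so the new rate took effect on 15 June 2015.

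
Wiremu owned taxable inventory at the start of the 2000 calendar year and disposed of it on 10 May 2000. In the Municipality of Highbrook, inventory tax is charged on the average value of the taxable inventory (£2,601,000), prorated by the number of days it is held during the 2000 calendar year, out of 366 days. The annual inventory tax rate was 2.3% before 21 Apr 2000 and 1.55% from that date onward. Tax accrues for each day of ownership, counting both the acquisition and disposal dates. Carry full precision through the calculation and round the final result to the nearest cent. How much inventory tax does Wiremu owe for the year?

1 Jan – 20 Apr 2000: 111 days at 2.3% → £2,601,000 × 2.3% × 111/366 = £18,143.0410
21 Apr – 10 May 2000: 20 days at 1.55% → £2,601,000 × 1.55% × 20/366 = £2,203.0328
Total = £20,346.0738

£20,346.07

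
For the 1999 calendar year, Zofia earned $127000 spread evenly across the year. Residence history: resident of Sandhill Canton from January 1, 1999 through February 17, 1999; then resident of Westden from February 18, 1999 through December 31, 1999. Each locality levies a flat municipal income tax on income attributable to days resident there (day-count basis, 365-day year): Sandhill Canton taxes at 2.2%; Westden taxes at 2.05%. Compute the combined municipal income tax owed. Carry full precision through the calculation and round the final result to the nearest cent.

$2628.55

Sandhill Canton, January 1 – February 17, 1999: 48 days → $127000 × 2.2% × 48/365 = $367.4301
Westden, February 18 – December 31, 1999: 317 days → $127000 × 2.05% × 317/365 = $2261.1219
Total = $2628.5521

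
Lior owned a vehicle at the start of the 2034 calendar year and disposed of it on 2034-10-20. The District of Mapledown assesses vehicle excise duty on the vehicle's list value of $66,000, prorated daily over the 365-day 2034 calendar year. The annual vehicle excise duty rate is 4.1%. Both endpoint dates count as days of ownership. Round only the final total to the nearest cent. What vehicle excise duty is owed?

$2,172.21

Days held (2034-01-01 to 2034-10-20): 293 out of 365
Tax = $66,000 × 4.1% × 293/365 = $2,172.2137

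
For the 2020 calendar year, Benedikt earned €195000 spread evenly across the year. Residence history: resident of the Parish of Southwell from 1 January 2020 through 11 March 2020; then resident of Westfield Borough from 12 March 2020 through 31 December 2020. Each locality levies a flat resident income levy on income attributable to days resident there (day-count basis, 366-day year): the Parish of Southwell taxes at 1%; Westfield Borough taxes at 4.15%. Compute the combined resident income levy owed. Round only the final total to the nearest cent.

€6900.92

The Parish of Southwell, 1 January – 11 March 2020: 71 days → €195000 × 1% × 71/366 = €378.2787
Westfield Borough, 12 March – 31 December 2020: 295 days → €195000 × 4.15% × 295/366 = €6522.6434
Total = €6900.9221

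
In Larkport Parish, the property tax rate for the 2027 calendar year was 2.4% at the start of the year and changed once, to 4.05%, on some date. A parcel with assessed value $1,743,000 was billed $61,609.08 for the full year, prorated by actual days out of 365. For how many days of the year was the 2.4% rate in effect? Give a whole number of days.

Let d = days at the first rate; then 365 − d days at the second rate.
$1,743,000 × [2.4%·d + 4.05%·(365−d)] / 365 = $61,609.08
Solving gives d = 114, so the new rate took effect on April 25, 2027.

114 days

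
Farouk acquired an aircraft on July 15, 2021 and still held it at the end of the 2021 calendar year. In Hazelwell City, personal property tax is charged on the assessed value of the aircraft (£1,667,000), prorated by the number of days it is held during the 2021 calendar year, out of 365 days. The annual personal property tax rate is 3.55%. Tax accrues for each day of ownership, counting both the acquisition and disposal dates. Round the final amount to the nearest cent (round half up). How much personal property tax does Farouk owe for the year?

£27,562.59

Days held (July 15 – December 31, 2021): 170 out of 365
Tax = £1,667,000 × 3.55% × 170/365 = £27,562.5890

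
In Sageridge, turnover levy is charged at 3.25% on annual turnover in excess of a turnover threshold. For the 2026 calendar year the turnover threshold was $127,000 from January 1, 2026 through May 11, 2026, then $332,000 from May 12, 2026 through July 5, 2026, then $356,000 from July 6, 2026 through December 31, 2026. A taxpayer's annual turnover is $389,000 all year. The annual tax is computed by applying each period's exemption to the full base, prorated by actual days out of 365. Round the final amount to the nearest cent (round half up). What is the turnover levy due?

$3,861.18

January 1 – May 11, 2026: 131 days, exemption $127,000 → ($389,000 − $127,000) × 3.25% × 131/365 = $3,056.0685
May 12 – July 5, 2026: 55 days, exemption $332,000 → ($389,000 − $332,000) × 3.25% × 55/365 = $279.1438
July 6 – December 31, 2026: 179 days, exemption $356,000 → ($389,000 − $356,000) × 3.25% × 179/365 = $525.9658
Total = $3,861.1781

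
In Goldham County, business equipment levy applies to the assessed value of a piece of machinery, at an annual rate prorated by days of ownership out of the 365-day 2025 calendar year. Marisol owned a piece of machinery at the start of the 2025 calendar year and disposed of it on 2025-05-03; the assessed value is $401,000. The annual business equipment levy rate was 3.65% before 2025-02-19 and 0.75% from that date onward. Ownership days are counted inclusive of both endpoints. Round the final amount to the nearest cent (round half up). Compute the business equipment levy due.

2025-01-01 to 2025-02-18: 49 days at 3.65% → $401,000 × 3.65% × 49/365 = $1,964.9000
2025-02-19 to 2025-05-03: 74 days at 0.75% → $401,000 × 0.75% × 74/365 = $609.7397
Total = $2,574.6397

$2,574.64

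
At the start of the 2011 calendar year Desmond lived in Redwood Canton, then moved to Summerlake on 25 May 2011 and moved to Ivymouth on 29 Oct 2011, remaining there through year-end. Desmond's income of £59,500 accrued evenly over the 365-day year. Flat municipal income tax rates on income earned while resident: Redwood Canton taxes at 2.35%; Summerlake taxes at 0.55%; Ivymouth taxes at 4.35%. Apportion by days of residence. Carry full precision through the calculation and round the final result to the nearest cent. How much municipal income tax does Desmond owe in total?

Redwood Canton, 1 Jan – 24 May 2011: 144 days → £59,500 × 2.35% × 144/365 = £551.6384
Summerlake, 25 May – 28 Oct 2011: 157 days → £59,500 × 0.55% × 157/365 = £140.7623
Ivymouth, 29 Oct – 31 Dec 2011: 64 days → £59,500 × 4.35% × 64/365 = £453.8301
Total = £1,146.2308

£1,146.23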